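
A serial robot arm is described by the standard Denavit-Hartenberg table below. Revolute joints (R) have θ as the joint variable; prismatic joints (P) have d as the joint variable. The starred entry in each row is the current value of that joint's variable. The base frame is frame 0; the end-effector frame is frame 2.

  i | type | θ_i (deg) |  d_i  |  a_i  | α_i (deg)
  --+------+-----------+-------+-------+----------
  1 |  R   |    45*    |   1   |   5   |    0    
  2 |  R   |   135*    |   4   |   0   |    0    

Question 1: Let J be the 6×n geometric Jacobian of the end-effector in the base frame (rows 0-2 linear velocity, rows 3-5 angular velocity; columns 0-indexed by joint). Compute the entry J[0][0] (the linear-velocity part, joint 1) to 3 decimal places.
axis z_0 = ẑ; lever o_n−o_0 = (3.5355,3.5355,5.0000)
cross product → J_v[:, 0] = (-3.5355,3.5355,0.0000)
J_ω[:, 0] = z_0
entry J[0][0] = -3.5355

-3.536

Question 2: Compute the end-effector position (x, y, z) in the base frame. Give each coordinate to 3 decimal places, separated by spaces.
after link 1: o_1 = (3.5355, 3.5355, 1.0000)
after link 2: o_2 = (3.5355, 3.5355, 5.0000)

3.536 3.536 5.000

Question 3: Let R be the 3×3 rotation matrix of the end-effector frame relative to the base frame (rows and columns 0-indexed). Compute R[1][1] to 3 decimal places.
End-effector y-axis (col 1 of R) = (-0.0000,-1.0000,0.0000)
R[1][1] = -1.0000

-1.000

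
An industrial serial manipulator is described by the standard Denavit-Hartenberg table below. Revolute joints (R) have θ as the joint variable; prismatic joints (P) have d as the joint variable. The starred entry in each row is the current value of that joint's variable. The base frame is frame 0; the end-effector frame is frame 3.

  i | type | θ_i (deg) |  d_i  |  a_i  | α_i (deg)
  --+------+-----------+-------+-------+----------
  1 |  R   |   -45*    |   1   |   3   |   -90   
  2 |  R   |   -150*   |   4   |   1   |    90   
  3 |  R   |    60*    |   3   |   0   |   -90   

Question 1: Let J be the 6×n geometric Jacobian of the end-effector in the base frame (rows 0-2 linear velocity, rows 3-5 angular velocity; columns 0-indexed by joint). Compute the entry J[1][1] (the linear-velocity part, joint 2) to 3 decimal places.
axis z_1 = (0.7071,0.7071,0.0000); lever o_n−o_1 = (1.1554,4.5015,-2.0981)
cross product → J_v[:, 1] = (-1.4836,1.4836,2.3660)
J_ω[:, 1] = z_1
entry J[1][1] = 1.4836

1.484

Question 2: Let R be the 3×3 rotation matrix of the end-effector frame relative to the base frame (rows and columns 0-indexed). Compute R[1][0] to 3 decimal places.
0.919

End-effector x-axis (col 0 of R) = (0.3062,0.9186,0.2500)
R[1][0] = 0.9186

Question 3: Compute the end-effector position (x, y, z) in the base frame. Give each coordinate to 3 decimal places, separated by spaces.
after link 1: o_1 = (2.1213, -2.1213, 1.0000)
after link 2: o_2 = (4.3374, 1.3195, 1.5000)
after link 3: o_3 = (3.2767, 2.3801, -1.0981)

3.277 2.380 -1.098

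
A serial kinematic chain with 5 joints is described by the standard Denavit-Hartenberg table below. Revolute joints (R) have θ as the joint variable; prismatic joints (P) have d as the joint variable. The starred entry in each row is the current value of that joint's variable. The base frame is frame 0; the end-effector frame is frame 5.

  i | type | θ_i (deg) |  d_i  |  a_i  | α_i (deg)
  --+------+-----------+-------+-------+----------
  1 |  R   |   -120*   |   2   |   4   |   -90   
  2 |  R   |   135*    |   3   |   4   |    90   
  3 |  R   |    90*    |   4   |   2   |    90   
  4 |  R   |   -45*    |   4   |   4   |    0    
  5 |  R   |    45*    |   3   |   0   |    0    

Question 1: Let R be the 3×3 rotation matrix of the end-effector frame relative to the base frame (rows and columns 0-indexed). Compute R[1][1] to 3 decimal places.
-0.612

End-effector y-axis (col 1 of R) = (-0.3536,-0.6124,-0.7071)
R[1][1] = -0.6124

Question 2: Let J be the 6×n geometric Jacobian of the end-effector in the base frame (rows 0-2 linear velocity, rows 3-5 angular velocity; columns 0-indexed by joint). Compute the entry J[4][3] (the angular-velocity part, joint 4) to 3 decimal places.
0.612

axis z_3 = (0.3536,0.6124,-0.7071); lever o_n−o_3 = (5.9244,4.6044,-2.9497)
cross product → J_v[:, 3] = (1.4495,-3.1463,-2.0000)
J_ω[:, 3] = z_3
entry J[4][3] = 0.6124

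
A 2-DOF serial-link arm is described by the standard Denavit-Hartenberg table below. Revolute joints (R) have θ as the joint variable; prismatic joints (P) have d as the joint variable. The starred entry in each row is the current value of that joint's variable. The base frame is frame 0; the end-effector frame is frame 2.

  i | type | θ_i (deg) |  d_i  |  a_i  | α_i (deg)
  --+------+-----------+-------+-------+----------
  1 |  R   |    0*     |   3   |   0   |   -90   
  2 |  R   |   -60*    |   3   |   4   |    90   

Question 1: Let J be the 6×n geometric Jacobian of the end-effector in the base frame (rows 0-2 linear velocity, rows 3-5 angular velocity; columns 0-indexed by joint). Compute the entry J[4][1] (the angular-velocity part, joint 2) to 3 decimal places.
1.000

axis z_1 = (0.0000,1.0000,0.0000); lever o_n−o_1 = (2.0000,3.0000,3.4641)
cross product → J_v[:, 1] = (3.4641,0.0000,-2.0000)
J_ω[:, 1] = z_1
entry J[4][1] = 1.0000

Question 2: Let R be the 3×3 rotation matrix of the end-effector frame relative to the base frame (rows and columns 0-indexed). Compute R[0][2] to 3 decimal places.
End-effector z-axis (col 2 of R) = (-0.8660,0.0000,0.5000)
R[0][2] = -0.8660

-0.866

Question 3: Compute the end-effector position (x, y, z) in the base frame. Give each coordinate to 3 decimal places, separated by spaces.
2.000 3.000 6.464

after link 1: o_1 = (0.0000, 0.0000, 3.0000)
after link 2: o_2 = (2.0000, 3.0000, 6.4641)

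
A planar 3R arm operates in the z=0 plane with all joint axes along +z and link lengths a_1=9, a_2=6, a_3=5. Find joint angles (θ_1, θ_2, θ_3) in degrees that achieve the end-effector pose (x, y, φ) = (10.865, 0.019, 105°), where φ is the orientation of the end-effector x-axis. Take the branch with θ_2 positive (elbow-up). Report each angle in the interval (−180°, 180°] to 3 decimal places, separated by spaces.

wrist centre = target − a_3·(cos φ, sin φ) = (12.1591, -4.8106)
cos θ_2 = (170.9857−9²−6²)/(2·9·6) = 0.4999; θ_2 = 60.0087° (elbow-up)
β = atan2(-4.8106,12.1591) = -21.5858°; ψ = atan2(5.1966,11.9992) = 23.4164°
θ_1 = β − ψ = -45.0022°
θ_3 = φ − θ_1 − θ_2 = 89.9935° (wrapped to (-180°,180°])

-45.002 60.009 89.993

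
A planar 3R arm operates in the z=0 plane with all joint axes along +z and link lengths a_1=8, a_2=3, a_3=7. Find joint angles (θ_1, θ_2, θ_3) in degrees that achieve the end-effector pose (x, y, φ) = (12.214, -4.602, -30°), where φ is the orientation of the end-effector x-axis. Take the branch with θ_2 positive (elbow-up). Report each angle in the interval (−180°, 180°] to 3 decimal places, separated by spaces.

-29.998 134.999 -135.001

wrist centre = target − a_3·(cos φ, sin φ) = (6.1518, -1.1020)
cos θ_2 = (39.0593−8²−3²)/(2·8·3) = -0.7071; θ_2 = 134.9992° (elbow-up)
β = atan2(-1.1020,6.1518) = -10.1559°; ψ = atan2(2.1213,5.8787) = 19.8421°
θ_1 = β − ψ = -29.9980°
θ_3 = φ − θ_1 − θ_2 = -135.0012° (wrapped to (-180°,180°])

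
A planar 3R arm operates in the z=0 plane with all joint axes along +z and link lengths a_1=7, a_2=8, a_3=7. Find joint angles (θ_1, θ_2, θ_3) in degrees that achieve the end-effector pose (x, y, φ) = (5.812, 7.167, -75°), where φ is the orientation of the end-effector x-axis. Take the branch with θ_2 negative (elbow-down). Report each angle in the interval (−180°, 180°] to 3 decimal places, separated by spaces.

89.994 -29.990 -135.004

wrist centre = target − a_3·(cos φ, sin φ) = (4.0003, 13.9285)
cos θ_2 = (210.0047−7²−8²)/(2·7·8) = 0.8661; θ_2 = -29.9899° (elbow-down)
β = atan2(13.9285,4.0003) = 73.9759°; ψ = atan2(-3.9988,13.9289) = -16.0180°
θ_1 = β − ψ = 89.9939°
θ_3 = φ − θ_1 − θ_2 = -135.0040° (wrapped to (-180°,180°])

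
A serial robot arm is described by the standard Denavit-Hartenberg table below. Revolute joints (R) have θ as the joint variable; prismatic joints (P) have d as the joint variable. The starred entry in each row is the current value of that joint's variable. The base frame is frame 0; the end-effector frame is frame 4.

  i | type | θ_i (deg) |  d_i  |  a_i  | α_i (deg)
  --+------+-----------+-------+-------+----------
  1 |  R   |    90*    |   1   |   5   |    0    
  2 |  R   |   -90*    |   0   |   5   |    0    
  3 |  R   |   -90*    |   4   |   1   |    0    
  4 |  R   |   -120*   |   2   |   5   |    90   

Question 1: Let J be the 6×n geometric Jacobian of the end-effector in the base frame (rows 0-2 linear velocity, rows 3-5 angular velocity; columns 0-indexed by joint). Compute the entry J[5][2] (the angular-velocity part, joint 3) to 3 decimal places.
1.000

axis z_2 = (0.0000,0.0000,1.0000); lever o_n−o_2 = (-4.3301,1.5000,6.0000)
cross product → J_v[:, 2] = (-1.5000,-4.3301,0.0000)
J_ω[:, 2] = z_2
entry J[5][2] = 1.0000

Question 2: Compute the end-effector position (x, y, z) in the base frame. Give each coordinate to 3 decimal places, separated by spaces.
0.670 6.500 7.000

after link 1: o_1 = (0.0000, 5.0000, 1.0000)
after link 2: o_2 = (5.0000, 5.0000, 1.0000)
after link 3: o_3 = (5.0000, 4.0000, 5.0000)
after link 4: o_4 = (0.6699, 6.5000, 7.0000)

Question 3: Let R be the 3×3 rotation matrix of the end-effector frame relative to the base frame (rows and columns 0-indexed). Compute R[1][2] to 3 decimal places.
0.866

End-effector z-axis (col 2 of R) = (0.5000,0.8660,0.0000)
R[1][2] = 0.8660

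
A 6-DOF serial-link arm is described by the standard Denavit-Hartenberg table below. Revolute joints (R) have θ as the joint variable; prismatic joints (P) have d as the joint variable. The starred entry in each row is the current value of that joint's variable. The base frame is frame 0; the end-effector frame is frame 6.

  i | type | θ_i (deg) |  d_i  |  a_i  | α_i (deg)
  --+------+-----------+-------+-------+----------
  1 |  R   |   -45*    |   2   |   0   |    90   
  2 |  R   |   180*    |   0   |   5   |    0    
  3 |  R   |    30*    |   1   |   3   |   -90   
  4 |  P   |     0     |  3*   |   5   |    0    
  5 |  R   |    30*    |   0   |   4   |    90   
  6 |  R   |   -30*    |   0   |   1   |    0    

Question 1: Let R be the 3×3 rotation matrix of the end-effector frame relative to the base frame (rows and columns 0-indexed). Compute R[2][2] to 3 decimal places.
-0.250

End-effector z-axis (col 2 of R) = (-0.9186,-0.3062,-0.2500)
R[2][2] = -0.2500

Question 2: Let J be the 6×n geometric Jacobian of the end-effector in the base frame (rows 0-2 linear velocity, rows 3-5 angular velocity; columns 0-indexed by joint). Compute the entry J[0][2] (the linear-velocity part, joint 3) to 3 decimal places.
axis z_2 = (-0.7071,-0.7071,0.0000); lever o_n−o_2 = (-5.5824,7.6090,-8.2721)
cross product → J_v[:, 2] = (5.8493,-5.8493,-9.3277)
J_ω[:, 2] = z_2
entry J[0][2] = 5.8493

5.849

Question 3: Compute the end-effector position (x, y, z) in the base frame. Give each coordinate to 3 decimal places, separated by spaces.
after link 1: o_1 = (0.0000, 0.0000, 2.0000)
after link 2: o_2 = (-3.5355, 3.5355, 2.0000)
after link 3: o_3 = (-6.0798, 4.6655, 0.5000)
after link 4: o_4 = (-8.0810, 6.6667, -4.5981)
after link 5: o_5 = (-8.7881, 10.2023, -6.3301)
after link 6: o_6 = (-9.1179, 11.1445, -6.2721)

-9.118 11.145 -6.272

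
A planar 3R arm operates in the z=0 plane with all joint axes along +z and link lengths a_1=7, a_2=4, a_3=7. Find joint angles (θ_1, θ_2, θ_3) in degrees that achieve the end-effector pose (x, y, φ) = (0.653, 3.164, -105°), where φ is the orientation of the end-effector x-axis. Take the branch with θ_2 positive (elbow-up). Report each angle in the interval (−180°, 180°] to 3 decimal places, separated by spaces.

59.995 45.011 149.993

wrist centre = target − a_3·(cos φ, sin φ) = (2.4647, 9.9255)
cos θ_2 = (104.5901−7²−4²)/(2·7·4) = 0.7070; θ_2 = 45.0114° (elbow-up)
β = atan2(9.9255,2.4647) = 76.0542°; ψ = atan2(2.8290,9.8279) = 16.0587°
θ_1 = β − ψ = 59.9955°
θ_3 = φ − θ_1 − θ_2 = 149.9931° (wrapped to (-180°,180°])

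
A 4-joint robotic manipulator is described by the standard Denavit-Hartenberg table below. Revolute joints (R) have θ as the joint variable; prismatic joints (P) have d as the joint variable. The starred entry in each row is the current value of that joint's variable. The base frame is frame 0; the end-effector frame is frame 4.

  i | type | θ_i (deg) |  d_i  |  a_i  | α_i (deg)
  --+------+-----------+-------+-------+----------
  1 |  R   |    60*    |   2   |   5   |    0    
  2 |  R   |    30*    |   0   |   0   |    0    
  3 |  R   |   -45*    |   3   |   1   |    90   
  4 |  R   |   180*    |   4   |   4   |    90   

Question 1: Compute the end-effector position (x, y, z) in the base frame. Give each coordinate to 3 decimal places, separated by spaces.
after link 1: o_1 = (2.5000, 4.3301, 2.0000)
after link 2: o_2 = (2.5000, 4.3301, 2.0000)
after link 3: o_3 = (3.2071, 5.0372, 5.0000)
after link 4: o_4 = (3.2071, -0.6196, 5.0000)

3.207 -0.620 5.000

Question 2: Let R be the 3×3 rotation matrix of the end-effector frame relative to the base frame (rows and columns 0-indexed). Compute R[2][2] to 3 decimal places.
1.000

End-effector z-axis (col 2 of R) = (0.0000,0.0000,1.0000)
R[2][2] = 1.0000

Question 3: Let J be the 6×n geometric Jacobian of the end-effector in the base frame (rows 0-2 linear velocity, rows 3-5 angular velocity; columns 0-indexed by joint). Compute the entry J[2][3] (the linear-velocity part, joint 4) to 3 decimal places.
axis z_3 = (0.7071,-0.7071,0.0000); lever o_n−o_3 = (-0.0000,-5.6569,0.0000)
cross product → J_v[:, 3] = (-0.0000,-0.0000,-4.0000)
J_ω[:, 3] = z_3
entry J[2][3] = -4.0000

-4.000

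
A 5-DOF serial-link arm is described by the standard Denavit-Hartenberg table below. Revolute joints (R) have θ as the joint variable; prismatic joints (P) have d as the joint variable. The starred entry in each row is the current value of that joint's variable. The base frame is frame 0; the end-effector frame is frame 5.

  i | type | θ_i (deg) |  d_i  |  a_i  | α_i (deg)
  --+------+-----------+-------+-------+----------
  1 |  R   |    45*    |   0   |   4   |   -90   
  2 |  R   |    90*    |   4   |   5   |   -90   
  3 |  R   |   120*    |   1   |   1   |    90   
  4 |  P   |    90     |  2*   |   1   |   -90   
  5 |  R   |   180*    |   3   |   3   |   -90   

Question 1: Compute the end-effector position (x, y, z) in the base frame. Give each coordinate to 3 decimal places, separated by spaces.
after link 1: o_1 = (2.8284, 2.8284, 0.0000)
after link 2: o_2 = (0.0000, 5.6569, -5.0000)
after link 3: o_3 = (-0.0947, 4.3374, -4.5000)
after link 4: o_4 = (-0.0947, 2.9232, -6.2321)
after link 5: o_5 = (0.1895, 6.8816, -7.7321)

0.189 6.882 -7.732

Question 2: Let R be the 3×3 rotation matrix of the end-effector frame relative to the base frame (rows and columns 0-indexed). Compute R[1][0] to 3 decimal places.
End-effector x-axis (col 0 of R) = (0.7071,0.7071,0.0000)
R[1][0] = 0.7071

0.707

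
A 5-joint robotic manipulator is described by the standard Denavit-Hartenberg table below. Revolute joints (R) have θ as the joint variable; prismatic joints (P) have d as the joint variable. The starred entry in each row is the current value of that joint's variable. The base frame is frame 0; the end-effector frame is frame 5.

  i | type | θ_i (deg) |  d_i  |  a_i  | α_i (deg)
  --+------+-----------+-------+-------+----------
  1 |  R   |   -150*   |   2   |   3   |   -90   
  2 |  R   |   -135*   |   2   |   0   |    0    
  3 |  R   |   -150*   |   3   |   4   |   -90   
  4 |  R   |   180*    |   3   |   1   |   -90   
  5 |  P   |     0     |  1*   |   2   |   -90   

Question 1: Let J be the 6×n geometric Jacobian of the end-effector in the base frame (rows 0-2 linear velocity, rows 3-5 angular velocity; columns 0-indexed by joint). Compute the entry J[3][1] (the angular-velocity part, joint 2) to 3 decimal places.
0.500

axis z_1 = (0.5000,-0.8660,0.0000); lever o_n−o_1 = (5.2854,-3.8767,-1.7424)
cross product → J_v[:, 1] = (1.5089,0.8712,2.6390)
J_ω[:, 1] = z_1
entry J[3][1] = 0.5000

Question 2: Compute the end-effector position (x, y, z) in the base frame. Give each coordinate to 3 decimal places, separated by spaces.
after link 1: o_1 = (-2.5981, -1.5000, 2.0000)
after link 2: o_2 = (-1.5981, -3.2321, 2.0000)
after link 3: o_3 = (-0.9947, -6.3478, -1.8637)
after link 4: o_4 = (1.7390, -4.7695, -1.6742)
after link 5: o_5 = (2.6873, -5.3767, 0.2576)

2.687 -5.377 0.258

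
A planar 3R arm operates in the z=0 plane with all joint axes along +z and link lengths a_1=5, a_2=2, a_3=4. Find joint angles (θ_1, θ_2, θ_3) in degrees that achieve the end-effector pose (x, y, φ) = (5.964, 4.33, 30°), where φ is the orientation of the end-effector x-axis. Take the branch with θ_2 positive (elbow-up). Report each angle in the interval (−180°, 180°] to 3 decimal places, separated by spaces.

wrist centre = target − a_3·(cos φ, sin φ) = (2.4999, 2.3300)
cos θ_2 = (11.6784−5²−2²)/(2·5·2) = -0.8661; θ_2 = 150.0063° (elbow-up)
β = atan2(2.3300,2.4999) = 42.9854°; ψ = atan2(0.9998,3.2678) = 17.0117°
θ_1 = β − ψ = 25.9737°
θ_3 = φ − θ_1 − θ_2 = -145.9800° (wrapped to (-180°,180°])

25.974 150.006 -145.980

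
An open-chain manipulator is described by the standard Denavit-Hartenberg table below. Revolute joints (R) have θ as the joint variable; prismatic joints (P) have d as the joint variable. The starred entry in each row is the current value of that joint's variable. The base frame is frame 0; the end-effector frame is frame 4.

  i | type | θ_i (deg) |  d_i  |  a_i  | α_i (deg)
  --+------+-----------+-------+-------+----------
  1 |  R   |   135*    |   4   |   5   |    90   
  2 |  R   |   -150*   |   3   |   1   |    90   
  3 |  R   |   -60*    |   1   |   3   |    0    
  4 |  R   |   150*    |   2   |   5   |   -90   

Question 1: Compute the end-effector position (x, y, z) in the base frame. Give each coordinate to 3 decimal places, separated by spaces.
2.876 4.764 5.348

after link 1: o_1 = (-3.5355, 3.5355, 4.0000)
after link 2: o_2 = (-0.8018, 5.0445, 3.5000)
after link 3: o_3 = (-1.3668, 1.9353, 3.6160)
after link 4: o_4 = (2.8758, 4.7637, 5.3481)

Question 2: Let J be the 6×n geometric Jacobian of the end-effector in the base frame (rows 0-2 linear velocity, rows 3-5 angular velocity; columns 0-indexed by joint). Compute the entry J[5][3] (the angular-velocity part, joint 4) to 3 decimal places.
axis z_3 = (0.3536,-0.3536,0.8660); lever o_n−o_3 = (4.2426,2.8284,1.7321)
cross product → J_v[:, 3] = (-3.0619,3.0619,2.5000)
J_ω[:, 3] = z_3
entry J[5][3] = 0.8660

0.866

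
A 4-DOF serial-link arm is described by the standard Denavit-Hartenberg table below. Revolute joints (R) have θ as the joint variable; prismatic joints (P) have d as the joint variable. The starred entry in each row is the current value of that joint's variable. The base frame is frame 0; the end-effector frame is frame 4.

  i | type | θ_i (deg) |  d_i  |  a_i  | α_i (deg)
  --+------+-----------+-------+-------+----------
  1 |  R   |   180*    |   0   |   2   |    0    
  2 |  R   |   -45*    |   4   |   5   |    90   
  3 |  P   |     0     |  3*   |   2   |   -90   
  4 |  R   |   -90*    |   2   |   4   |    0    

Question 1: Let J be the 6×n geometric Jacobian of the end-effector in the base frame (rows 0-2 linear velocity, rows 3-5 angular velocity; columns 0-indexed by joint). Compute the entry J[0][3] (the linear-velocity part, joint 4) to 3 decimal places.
axis z_3 = (0.0000,-0.0000,1.0000); lever o_n−o_3 = (2.8284,2.8284,2.0000)
cross product → J_v[:, 3] = (-2.8284,2.8284,0.0000)
J_ω[:, 3] = z_3
entry J[0][3] = -2.8284

-2.828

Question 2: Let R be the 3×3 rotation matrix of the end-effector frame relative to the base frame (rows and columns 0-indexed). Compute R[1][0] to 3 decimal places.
0.707

End-effector x-axis (col 0 of R) = (0.7071,0.7071,0.0000)
R[1][0] = 0.7071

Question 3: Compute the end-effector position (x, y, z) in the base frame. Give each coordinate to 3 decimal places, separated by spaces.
after link 1: o_1 = (-2.0000, 0.0000, 0.0000)
after link 2: o_2 = (-5.5355, 3.5355, 4.0000)
after link 3: o_3 = (-4.8284, 7.0711, 4.0000)
after link 4: o_4 = (-2.0000, 9.8995, 6.0000)

-2.000 9.899 6.000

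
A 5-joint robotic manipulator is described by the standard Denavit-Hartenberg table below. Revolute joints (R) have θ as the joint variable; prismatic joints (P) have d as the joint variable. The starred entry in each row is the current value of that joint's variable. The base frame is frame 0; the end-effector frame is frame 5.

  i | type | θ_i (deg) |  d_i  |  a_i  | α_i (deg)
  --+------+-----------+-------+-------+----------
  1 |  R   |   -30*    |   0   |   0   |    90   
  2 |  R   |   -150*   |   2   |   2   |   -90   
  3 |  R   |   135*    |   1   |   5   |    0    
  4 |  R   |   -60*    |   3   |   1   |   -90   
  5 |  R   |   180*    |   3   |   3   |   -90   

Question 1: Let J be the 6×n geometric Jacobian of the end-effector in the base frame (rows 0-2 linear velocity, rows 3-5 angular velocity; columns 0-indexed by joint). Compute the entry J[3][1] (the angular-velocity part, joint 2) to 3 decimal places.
-0.500

axis z_1 = (-0.5000,-0.8660,0.0000); lever o_n−o_1 = (5.6353,-2.8146,-0.9886)
cross product → J_v[:, 1] = (0.8562,-0.4943,6.2876)
J_ω[:, 1] = z_1
entry J[3][1] = -0.5000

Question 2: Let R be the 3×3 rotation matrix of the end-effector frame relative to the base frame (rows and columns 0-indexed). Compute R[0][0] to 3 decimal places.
End-effector x-axis (col 0 of R) = (-0.2888,-0.9486,0.1294)
R[0][0] = -0.2888

-0.289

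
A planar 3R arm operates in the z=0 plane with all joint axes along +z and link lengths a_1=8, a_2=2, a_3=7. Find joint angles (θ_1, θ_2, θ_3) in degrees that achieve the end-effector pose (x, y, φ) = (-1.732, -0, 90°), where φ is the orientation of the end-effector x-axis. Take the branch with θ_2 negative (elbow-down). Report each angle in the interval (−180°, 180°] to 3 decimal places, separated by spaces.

-90.000 -120.000 -60.000

wrist centre = target − a_3·(cos φ, sin φ) = (-1.7320, -7.0000)
cos θ_2 = (51.9998−8²−2²)/(2·8·2) = -0.5000; θ_2 = -120.0004° (elbow-down)
β = atan2(-7.0000,-1.7320) = -103.8975°; ψ = atan2(-1.7320,7.0000) = -13.8979°
θ_1 = β − ψ = -89.9996°
θ_3 = φ − θ_1 − θ_2 = -60.0000° (wrapped to (-180°,180°])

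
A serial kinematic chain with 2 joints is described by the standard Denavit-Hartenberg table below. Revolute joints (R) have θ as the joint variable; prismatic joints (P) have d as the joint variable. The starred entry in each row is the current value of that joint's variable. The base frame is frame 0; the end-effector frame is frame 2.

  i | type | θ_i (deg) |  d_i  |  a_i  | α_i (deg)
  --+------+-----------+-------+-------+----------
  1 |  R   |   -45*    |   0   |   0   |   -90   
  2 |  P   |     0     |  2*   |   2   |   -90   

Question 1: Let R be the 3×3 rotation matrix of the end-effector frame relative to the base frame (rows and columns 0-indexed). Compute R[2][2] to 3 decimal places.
End-effector z-axis (col 2 of R) = (0.0000,0.0000,-1.0000)
R[2][2] = -1.0000

-1.000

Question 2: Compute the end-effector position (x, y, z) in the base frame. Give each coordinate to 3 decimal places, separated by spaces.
after link 1: o_1 = (0.0000, 0.0000, 0.0000)
after link 2: o_2 = (2.8284, 0.0000, 0.0000)

2.828 0.000 0.000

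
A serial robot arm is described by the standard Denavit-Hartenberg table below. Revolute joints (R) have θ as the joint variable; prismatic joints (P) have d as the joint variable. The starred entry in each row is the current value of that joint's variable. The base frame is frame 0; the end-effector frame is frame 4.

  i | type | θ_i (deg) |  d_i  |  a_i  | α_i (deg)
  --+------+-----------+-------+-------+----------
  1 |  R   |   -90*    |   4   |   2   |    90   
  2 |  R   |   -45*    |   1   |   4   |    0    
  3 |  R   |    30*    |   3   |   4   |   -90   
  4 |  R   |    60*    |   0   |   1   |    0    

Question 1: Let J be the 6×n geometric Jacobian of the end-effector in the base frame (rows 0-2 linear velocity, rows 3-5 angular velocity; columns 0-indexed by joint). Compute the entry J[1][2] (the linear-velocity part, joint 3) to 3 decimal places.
-1.165

axis z_2 = (-1.0000,-0.0000,0.0000); lever o_n−o_2 = (-2.1340,-4.3467,-1.1647)
cross product → J_v[:, 2] = (0.0000,-1.1647,4.3467)
J_ω[:, 2] = z_2
entry J[1][2] = -1.1647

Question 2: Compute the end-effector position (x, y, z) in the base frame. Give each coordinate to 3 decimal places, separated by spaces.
after link 1: o_1 = (0.0000, -2.0000, 4.0000)
after link 2: o_2 = (-1.0000, -4.8284, 1.1716)
after link 3: o_3 = (-4.0000, -8.6921, 0.1363)
after link 4: o_4 = (-3.1340, -9.1751, 0.0069)

-3.134 -9.175 0.007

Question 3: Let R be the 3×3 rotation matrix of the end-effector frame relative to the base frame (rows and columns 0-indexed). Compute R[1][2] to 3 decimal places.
-0.259

End-effector z-axis (col 2 of R) = (0.0000,-0.2588,0.9659)
R[1][2] = -0.2588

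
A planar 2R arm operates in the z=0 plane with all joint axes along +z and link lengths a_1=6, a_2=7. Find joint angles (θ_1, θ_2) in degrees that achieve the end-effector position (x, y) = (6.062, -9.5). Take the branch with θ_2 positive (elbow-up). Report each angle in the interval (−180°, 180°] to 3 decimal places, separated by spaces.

cos θ_2 = (126.9978−6²−7²)/(2·6·7) = 0.5000; θ_2 = 60.0017° (elbow-up)
β = atan2(-9.5000,6.0620) = -57.4578°; ψ = atan2(6.0623,9.4998) = 32.5439°
θ_1 = β − ψ = -90.0017°

-90.002 60.002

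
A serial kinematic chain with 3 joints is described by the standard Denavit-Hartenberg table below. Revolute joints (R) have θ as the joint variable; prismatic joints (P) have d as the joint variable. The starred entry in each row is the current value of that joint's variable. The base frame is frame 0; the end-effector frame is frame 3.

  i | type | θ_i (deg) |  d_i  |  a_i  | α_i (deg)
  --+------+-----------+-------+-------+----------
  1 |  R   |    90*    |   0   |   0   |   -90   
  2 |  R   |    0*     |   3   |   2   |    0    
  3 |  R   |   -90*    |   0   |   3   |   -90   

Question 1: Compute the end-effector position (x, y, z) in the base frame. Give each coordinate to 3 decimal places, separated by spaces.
-3.000 2.000 3.000

after link 1: o_1 = (0.0000, 0.0000, 0.0000)
after link 2: o_2 = (-3.0000, 2.0000, 0.0000)
after link 3: o_3 = (-3.0000, 2.0000, 3.0000)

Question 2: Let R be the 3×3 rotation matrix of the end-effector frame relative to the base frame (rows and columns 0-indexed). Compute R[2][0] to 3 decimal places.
1.000

End-effector x-axis (col 0 of R) = (0.0000,0.0000,1.0000)
R[2][0] = 1.0000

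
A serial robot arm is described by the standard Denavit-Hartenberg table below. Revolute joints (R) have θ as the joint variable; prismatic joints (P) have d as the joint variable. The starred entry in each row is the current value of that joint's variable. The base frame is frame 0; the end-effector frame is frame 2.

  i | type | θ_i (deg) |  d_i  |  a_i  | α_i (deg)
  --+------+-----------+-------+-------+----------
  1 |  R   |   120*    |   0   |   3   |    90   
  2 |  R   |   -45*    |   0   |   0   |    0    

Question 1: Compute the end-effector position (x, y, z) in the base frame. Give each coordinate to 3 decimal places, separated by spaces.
-1.500 2.598 0.000

after link 1: o_1 = (-1.5000, 2.5981, 0.0000)
after link 2: o_2 = (-1.5000, 2.5981, 0.0000)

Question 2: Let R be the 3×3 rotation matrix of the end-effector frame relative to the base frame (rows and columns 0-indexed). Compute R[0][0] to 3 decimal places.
End-effector x-axis (col 0 of R) = (-0.3536,0.6124,-0.7071)
R[0][0] = -0.3536

-0.354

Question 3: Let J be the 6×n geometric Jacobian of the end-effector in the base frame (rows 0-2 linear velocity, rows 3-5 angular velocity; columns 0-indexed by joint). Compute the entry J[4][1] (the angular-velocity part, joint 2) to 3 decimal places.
axis z_1 = (0.8660,0.5000,0.0000); lever o_n−o_1 = (0.0000,0.0000,0.0000)
cross product → J_v[:, 1] = (0.0000,0.0000,0.0000)
J_ω[:, 1] = z_1
entry J[4][1] = 0.5000

0.500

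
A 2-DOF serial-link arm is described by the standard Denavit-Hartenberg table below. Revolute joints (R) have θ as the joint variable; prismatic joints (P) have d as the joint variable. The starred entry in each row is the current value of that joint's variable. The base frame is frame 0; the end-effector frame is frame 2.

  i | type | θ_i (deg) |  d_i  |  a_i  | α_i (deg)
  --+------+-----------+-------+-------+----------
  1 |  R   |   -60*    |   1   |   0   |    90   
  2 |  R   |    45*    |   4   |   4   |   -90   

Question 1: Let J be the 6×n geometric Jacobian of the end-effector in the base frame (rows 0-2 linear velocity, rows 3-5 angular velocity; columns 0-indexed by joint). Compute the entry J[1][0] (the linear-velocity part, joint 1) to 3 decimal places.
-2.050

axis z_0 = ẑ; lever o_n−o_0 = (-2.0499,-4.4495,3.8284)
cross product → J_v[:, 0] = (4.4495,-2.0499,0.0000)
J_ω[:, 0] = z_0
entry J[1][0] = -2.0499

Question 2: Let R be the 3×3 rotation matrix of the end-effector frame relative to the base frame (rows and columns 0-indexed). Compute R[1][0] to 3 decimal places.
End-effector x-axis (col 0 of R) = (0.3536,-0.6124,0.7071)
R[1][0] = -0.6124

-0.612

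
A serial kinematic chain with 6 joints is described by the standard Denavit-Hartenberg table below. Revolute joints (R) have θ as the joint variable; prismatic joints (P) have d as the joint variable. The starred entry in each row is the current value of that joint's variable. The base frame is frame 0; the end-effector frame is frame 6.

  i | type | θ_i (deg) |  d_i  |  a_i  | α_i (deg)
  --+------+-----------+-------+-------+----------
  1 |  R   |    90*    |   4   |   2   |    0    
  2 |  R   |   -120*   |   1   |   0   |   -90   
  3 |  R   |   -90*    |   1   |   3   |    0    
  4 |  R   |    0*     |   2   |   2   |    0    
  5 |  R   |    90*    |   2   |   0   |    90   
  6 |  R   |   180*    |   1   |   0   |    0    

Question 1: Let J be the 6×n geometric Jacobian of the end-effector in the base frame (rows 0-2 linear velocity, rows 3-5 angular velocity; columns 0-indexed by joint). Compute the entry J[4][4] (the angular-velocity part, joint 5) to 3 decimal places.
0.866

axis z_4 = (0.5000,0.8660,0.0000); lever o_n−o_4 = (1.0000,1.7321,1.0000)
cross product → J_v[:, 4] = (0.8660,-0.5000,0.0000)
J_ω[:, 4] = z_4
entry J[4][4] = 0.8660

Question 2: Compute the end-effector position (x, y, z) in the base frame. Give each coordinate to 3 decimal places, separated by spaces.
after link 1: o_1 = (0.0000, 2.0000, 4.0000)
after link 2: o_2 = (0.0000, 2.0000, 5.0000)
after link 3: o_3 = (0.5000, 2.8660, 8.0000)
after link 4: o_4 = (1.5000, 4.5981, 10.0000)
after link 5: o_5 = (2.5000, 6.3301, 10.0000)
after link 6: o_6 = (2.5000, 6.3301, 11.0000)

2.500 6.330 11.000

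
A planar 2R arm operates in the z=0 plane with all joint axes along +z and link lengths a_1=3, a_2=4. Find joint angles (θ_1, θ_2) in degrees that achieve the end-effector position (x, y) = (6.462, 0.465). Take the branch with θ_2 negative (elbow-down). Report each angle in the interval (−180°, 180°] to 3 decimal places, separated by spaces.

29.996 -44.990

cos θ_2 = (41.9737−3²−4²)/(2·3·4) = 0.7072; θ_2 = -44.9895° (elbow-down)
β = atan2(0.4650,6.4620) = 4.1159°; ψ = atan2(-2.8279,5.8289) = -25.8803°
θ_1 = β − ψ = 29.9962°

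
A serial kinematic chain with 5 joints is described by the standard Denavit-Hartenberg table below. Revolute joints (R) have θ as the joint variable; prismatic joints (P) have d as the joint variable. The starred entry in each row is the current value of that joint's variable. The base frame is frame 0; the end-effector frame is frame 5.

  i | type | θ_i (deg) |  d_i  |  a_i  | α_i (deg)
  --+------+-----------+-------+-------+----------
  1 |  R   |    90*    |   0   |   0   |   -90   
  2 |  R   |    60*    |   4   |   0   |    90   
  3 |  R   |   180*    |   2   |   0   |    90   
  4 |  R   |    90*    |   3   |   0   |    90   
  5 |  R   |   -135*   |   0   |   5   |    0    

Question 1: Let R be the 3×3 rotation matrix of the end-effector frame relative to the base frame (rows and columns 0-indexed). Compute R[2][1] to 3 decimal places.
End-effector y-axis (col 1 of R) = (0.7071,0.6124,0.3536)
R[2][1] = 0.3536

0.354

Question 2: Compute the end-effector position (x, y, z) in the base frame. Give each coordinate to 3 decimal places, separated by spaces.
-3.464 -1.330 -0.768

after link 1: o_1 = (0.0000, 0.0000, 0.0000)
after link 2: o_2 = (-4.0000, 0.0000, 0.0000)
after link 3: o_3 = (-4.0000, 1.7321, 1.0000)
after link 4: o_4 = (-7.0000, 1.7321, 1.0000)
after link 5: o_5 = (-3.4645, -1.3298, -0.7678)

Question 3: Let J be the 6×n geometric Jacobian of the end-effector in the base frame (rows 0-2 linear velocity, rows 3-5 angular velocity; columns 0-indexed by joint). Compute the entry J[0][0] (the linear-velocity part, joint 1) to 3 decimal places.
axis z_0 = ẑ; lever o_n−o_0 = (-3.4645,-1.3298,-0.7678)
cross product → J_v[:, 0] = (1.3298,-3.4645,0.0000)
J_ω[:, 0] = z_0
entry J[0][0] = 1.3298

1.330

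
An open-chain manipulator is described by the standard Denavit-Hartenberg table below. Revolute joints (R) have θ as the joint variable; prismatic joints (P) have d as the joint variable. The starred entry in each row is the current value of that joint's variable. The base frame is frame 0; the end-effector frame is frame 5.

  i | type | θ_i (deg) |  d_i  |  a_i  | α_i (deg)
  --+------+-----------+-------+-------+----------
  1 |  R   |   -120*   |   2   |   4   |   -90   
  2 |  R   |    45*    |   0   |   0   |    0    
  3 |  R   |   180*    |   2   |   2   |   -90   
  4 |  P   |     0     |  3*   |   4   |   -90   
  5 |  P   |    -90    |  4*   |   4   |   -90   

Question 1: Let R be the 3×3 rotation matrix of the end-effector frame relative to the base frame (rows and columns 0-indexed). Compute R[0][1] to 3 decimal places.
0.866

End-effector y-axis (col 1 of R) = (0.8660,-0.5000,0.0000)
R[0][1] = 0.8660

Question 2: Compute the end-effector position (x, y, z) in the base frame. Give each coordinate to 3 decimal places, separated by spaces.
-4.086 -3.076 11.192

after link 1: o_1 = (-2.0000, -3.4641, 2.0000)
after link 2: o_2 = (-2.0000, -3.4641, 2.0000)
after link 3: o_3 = (0.4392, -3.2394, 3.4142)
after link 4: o_4 = (0.7927, -2.6270, 8.3640)
after link 5: o_5 = (-4.0856, -3.0765, 11.1924)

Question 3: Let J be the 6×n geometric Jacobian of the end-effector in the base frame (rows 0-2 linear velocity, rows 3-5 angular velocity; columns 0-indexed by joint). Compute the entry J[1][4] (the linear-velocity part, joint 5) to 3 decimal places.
prismatic axis z_4 = (-0.8660,0.5000,0.0000)
J_v[:, 4] = z_4; J_ω[:, 4] = (0,0,0)
entry J[1][4] = 0.5000

0.500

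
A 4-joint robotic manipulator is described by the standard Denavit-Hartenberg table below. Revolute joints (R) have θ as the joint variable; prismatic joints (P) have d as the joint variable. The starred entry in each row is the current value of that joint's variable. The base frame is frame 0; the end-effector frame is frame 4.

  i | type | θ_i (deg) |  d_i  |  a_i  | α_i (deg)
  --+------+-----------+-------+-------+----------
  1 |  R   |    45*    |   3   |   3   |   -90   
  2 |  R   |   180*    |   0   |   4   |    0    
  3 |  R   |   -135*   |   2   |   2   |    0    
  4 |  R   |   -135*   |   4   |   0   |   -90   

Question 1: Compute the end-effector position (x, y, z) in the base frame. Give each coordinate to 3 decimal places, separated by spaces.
-3.950 4.536 1.586

after link 1: o_1 = (2.1213, 2.1213, 3.0000)
after link 2: o_2 = (-0.7071, -0.7071, 3.0000)
after link 3: o_3 = (-1.1213, 1.7071, 1.5858)
after link 4: o_4 = (-3.9497, 4.5355, 1.5858)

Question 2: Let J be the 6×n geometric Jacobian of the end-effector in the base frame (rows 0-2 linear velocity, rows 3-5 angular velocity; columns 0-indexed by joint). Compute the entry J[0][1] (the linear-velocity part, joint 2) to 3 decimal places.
-1.000

axis z_1 = (-0.7071,0.7071,0.0000); lever o_n−o_1 = (-6.0711,2.4142,-1.4142)
cross product → J_v[:, 1] = (-1.0000,-1.0000,2.5858)
J_ω[:, 1] = z_1
entry J[0][1] = -1.0000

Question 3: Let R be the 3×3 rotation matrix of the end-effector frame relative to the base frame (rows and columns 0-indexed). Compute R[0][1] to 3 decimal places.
0.707

End-effector y-axis (col 1 of R) = (0.7071,-0.7071,-0.0000)
R[0][1] = 0.7071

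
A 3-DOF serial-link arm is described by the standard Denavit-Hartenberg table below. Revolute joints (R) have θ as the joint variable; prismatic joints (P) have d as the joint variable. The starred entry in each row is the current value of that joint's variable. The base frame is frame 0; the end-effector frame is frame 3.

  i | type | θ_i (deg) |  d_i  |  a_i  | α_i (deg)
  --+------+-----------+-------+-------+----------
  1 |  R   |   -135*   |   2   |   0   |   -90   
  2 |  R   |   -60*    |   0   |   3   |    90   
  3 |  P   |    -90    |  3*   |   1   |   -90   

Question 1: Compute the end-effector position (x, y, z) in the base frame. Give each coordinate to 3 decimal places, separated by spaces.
0.069 1.484 6.098

after link 1: o_1 = (0.0000, 0.0000, 2.0000)
after link 2: o_2 = (-1.0607, -1.0607, 4.5981)
after link 3: o_3 = (0.0694, 1.4836, 6.0981)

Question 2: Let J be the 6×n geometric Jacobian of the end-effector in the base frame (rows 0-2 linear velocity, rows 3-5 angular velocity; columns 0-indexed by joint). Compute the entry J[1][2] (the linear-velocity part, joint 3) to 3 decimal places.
prismatic axis z_2 = (0.6124,0.6124,0.5000)
J_v[:, 2] = z_2; J_ω[:, 2] = (0,0,0)
entry J[1][2] = 0.6124

0.612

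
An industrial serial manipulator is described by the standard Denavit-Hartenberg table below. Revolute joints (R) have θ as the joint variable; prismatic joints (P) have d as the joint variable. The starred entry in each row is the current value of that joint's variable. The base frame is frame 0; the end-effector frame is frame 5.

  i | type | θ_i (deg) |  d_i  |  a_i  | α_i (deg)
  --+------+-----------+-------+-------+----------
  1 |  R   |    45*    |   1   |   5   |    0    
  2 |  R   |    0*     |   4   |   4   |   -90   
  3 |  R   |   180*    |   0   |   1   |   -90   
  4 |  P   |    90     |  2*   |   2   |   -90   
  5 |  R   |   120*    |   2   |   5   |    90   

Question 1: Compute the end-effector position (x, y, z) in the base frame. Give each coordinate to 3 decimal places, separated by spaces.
6.718 7.425 2.670

after link 1: o_1 = (3.5355, 3.5355, 1.0000)
after link 2: o_2 = (6.3640, 6.3640, 5.0000)
after link 3: o_3 = (5.6569, 5.6569, 5.0000)
after link 4: o_4 = (7.0711, 4.2426, 7.0000)
after link 5: o_5 = (6.7175, 7.4246, 2.6699)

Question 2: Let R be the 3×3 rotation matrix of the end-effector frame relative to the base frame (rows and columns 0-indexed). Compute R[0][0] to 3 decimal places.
-0.354

End-effector x-axis (col 0 of R) = (-0.3536,0.3536,-0.8660)
R[0][0] = -0.3536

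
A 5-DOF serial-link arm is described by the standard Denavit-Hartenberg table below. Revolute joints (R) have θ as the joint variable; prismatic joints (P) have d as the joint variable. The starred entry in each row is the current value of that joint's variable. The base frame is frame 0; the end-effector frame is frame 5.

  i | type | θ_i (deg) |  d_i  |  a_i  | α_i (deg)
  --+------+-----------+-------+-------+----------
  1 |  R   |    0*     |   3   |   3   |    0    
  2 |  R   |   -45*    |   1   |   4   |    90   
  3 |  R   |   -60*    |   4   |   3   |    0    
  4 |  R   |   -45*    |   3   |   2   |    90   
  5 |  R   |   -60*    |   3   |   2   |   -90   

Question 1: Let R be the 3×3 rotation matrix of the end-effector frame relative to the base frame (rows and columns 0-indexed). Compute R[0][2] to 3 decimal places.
End-effector z-axis (col 2 of R) = (-0.5120,-0.1951,-0.8365)
R[0][2] = -0.5120

-0.512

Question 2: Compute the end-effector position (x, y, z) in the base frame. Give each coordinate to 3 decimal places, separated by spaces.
after link 1: o_1 = (3.0000, 0.0000, 3.0000)
after link 2: o_2 = (5.8284, -2.8284, 4.0000)
after link 3: o_3 = (4.0607, -6.7175, 1.4019)
after link 4: o_4 = (1.5733, -8.4728, -0.5299)
after link 5: o_5 = (0.5660, -5.0160, -0.7194)

0.566 -5.016 -0.719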